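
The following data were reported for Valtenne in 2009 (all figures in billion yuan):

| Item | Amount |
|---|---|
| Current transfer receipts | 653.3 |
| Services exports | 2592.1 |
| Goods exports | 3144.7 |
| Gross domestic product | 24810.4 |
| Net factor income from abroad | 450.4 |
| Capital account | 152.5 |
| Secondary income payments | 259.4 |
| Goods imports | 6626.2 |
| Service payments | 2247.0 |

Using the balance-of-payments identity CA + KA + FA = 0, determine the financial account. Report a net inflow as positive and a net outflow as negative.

2139.6

Goods balance = 3144.7 - 6626.2 = -3481.5
Services balance = 2592.1 - 2247.0 = 345.1
Trade balance (goods + services) = -3481.5 + 345.1 = -3136.4
Net primary income = 450.4
Net secondary income = 653.3 - 259.4 = 393.9
Current account = -3136.4 + 450.4 + 393.9 = -2292.1
Financial account = -(-2292.1 + 152.5) = 2139.6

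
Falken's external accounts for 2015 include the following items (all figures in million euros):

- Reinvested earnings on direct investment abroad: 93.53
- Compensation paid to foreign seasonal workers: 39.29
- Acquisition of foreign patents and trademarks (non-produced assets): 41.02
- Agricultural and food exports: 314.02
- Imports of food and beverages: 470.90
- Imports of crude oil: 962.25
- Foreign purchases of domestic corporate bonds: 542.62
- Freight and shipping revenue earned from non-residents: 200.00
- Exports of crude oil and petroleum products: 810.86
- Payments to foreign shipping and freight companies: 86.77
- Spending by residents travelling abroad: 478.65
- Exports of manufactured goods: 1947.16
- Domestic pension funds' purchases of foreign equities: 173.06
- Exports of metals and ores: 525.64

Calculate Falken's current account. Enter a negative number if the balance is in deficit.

1853.35

Goods: 525.64 - 962.25 + 1947.16 - 470.90 + 810.86 + 314.02 = 2164.53
Services: -478.65 + 200.00 - 86.77 = -365.42
Primary income: 93.53 - 39.29 = 54.24
Current account = 2164.53 + (-365.42) + 54.24 = 1853.35
(Excluded from the current account — capital account: acquisition of foreign patents and trademarks (non-produced assets) 41.02; financial account: foreign purchases of domestic corporate bonds 542.62, domestic pension funds' purchases of foreign equities 173.06.)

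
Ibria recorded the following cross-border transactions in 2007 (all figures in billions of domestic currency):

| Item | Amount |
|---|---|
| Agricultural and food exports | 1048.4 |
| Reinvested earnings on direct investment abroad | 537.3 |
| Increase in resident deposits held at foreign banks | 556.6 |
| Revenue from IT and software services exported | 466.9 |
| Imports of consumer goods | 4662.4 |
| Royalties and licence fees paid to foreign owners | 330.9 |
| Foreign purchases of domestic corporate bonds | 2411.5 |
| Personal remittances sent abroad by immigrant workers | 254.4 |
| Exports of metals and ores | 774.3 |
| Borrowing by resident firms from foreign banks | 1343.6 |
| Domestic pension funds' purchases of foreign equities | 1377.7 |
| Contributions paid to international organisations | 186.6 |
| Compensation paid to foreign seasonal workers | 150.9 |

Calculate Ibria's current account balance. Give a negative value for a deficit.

-2758.3

Goods: 774.3 + 1048.4 - 4662.4 = -2839.7
Services: -330.9 + 466.9 = 136.0
Primary income: 537.3 - 150.9 = 386.4
Secondary income: -186.6 - 254.4 = -441.0
Current account = (-2839.7) + 136.0 + 386.4 + (-441.0) = -2758.3
(Excluded from the current account — financial account: increase in resident deposits held at foreign banks 556.6, foreign purchases of domestic corporate bonds 2411.5, borrowing by resident firms from foreign banks 1343.6, domestic pension funds' purchases of foreign equities 1377.7.)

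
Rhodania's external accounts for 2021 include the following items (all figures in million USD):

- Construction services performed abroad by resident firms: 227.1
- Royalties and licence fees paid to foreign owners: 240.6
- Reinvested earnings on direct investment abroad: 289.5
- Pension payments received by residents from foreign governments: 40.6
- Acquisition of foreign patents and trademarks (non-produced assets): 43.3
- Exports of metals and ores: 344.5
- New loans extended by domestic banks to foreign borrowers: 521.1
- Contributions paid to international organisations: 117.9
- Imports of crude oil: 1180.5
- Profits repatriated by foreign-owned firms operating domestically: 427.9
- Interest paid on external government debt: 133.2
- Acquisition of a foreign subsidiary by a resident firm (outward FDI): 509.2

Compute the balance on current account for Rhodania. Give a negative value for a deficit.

-1198.4

Goods: 344.5 - 1180.5 = -836.0
Services: 227.1 - 240.6 = -13.5
Primary income: -133.2 - 427.9 + 289.5 = -271.6
Secondary income: -117.9 + 40.6 = -77.3
Current account = (-836.0) + (-13.5) + (-271.6) + (-77.3) = -1198.4
(Excluded from the current account — capital account: acquisition of foreign patents and trademarks (non-produced assets) 43.3; financial account: new loans extended by domestic banks to foreign borrowers 521.1, acquisition of a foreign subsidiary by a resident firm (outward FDI) 509.2.)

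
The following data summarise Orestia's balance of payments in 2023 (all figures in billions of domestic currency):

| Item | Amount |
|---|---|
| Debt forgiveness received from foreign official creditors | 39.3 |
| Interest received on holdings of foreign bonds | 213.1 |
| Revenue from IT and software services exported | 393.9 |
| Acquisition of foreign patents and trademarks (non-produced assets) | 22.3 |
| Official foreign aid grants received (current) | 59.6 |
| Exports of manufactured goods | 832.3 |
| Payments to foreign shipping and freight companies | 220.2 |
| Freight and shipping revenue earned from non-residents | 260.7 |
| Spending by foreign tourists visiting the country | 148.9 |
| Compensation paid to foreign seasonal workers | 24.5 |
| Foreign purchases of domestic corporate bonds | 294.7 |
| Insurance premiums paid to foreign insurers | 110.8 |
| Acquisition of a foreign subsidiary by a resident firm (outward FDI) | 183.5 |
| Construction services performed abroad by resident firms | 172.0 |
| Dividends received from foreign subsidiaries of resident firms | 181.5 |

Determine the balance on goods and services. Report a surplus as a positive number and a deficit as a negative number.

1476.8

Goods: 832.3
Services: 148.9 - 110.8 - 220.2 + 260.7 + 393.9 + 172.0 = 644.5
Trade balance = 832.3 + 644.5 = 1476.8
(Excluded from the trade balance — capital account: debt forgiveness received from foreign official creditors 39.3, acquisition of foreign patents and trademarks (non-produced assets) 22.3; primary income: interest received on holdings of foreign bonds 213.1, compensation paid to foreign seasonal workers 24.5, dividends received from foreign subsidiaries of resident firms 181.5; secondary income: official foreign aid grants received (current) 59.6; financial account: foreign purchases of domestic corporate bonds 294.7, acquisition of a foreign subsidiary by a resident firm (outward FDI) 183.5.)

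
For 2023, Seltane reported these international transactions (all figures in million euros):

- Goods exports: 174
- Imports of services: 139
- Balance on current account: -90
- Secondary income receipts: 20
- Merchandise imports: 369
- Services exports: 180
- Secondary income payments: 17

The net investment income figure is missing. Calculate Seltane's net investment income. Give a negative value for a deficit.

Current account = goods balance + services balance + net primary income + net secondary income
Sum of the known components = -151
Net investment income = CA - (known components) = -90 - (-151) = 61

61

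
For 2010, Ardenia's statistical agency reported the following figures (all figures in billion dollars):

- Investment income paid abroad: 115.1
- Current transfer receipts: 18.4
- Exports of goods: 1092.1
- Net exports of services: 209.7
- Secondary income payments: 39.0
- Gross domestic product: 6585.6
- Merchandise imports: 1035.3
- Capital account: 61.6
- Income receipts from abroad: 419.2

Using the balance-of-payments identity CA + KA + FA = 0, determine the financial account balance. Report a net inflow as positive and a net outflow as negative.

Goods balance = 1092.1 - 1035.3 = 56.8
Services balance = 209.7
Trade balance (goods + services) = 56.8 + 209.7 = 266.5
Net primary income = 419.2 - 115.1 = 304.1
Net secondary income = 18.4 - 39.0 = -20.6
Current account = 266.5 + 304.1 + (-20.6) = 550.0
Financial account = -(550.0 + 61.6) = -611.6

-611.6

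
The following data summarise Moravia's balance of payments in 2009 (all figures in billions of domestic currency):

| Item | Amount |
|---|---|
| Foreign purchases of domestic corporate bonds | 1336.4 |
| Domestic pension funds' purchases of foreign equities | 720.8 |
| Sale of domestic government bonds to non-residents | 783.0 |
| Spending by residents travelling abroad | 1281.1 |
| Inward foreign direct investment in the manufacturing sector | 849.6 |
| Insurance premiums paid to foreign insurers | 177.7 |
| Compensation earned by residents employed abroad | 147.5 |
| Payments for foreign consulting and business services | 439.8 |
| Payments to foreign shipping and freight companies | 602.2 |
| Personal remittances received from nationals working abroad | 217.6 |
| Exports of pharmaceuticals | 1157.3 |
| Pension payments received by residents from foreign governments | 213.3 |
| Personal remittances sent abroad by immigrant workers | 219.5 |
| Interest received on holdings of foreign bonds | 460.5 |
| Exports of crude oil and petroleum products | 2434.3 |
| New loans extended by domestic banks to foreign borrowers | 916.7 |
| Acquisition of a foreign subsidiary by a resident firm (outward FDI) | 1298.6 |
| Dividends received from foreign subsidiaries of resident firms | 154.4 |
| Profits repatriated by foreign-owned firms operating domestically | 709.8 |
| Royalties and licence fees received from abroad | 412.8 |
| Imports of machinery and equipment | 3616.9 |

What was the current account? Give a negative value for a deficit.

Goods: 1157.3 + 2434.3 - 3616.9 = -25.3
Services: -439.8 - 177.7 - 602.2 - 1281.1 + 412.8 = -2088.0
Primary income: 154.4 + 147.5 + 460.5 - 709.8 = 52.6
Secondary income: 217.6 - 219.5 + 213.3 = 211.4
Current account = (-25.3) + (-2088.0) + 52.6 + 211.4 = -1849.3
(Excluded from the current account — financial account: foreign purchases of domestic corporate bonds 1336.4, domestic pension funds' purchases of foreign equities 720.8, sale of domestic government bonds to non-residents 783.0, inward foreign direct investment in the manufacturing sector 849.6, new loans extended by domestic banks to foreign borrowers 916.7, acquisition of a foreign subsidiary by a resident firm (outward FDI) 1298.6.)

-1849.3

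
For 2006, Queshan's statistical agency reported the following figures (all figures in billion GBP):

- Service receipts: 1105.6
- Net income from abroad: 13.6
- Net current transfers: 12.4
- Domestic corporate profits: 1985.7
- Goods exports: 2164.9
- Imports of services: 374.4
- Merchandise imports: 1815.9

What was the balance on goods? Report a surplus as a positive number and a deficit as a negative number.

Goods balance = 2164.9 - 1815.9 = 349.0

349.0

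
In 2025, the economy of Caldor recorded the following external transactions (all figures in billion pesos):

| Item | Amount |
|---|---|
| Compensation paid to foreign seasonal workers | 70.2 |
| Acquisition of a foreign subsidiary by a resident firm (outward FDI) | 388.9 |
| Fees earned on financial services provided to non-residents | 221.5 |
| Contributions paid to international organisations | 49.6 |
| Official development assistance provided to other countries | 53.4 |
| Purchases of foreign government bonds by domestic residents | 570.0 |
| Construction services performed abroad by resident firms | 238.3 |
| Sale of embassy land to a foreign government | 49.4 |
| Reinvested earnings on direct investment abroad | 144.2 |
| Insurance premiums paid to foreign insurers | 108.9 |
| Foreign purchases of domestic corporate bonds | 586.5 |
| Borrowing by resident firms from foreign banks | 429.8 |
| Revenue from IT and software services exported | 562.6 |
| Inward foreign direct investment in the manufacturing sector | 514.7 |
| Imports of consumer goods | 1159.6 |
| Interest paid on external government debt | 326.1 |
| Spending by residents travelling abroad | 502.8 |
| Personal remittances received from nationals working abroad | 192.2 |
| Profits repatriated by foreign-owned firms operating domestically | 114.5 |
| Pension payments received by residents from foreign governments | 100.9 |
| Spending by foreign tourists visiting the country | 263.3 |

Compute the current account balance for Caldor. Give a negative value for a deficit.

Goods: -1159.6
Services: 221.5 + 263.3 - 502.8 + 238.3 - 108.9 + 562.6 = 674.0
Primary income: -70.2 + 144.2 - 114.5 - 326.1 = -366.6
Secondary income: 100.9 + 192.2 - 53.4 - 49.6 = 190.1
Current account = (-1159.6) + 674.0 + (-366.6) + 190.1 = -662.1
(Excluded from the current account — financial account: acquisition of a foreign subsidiary by a resident firm (outward FDI) 388.9, purchases of foreign government bonds by domestic residents 570.0, foreign purchases of domestic corporate bonds 586.5, borrowing by resident firms from foreign banks 429.8, inward foreign direct investment in the manufacturing sector 514.7; capital account: sale of embassy land to a foreign government 49.4.)

-662.1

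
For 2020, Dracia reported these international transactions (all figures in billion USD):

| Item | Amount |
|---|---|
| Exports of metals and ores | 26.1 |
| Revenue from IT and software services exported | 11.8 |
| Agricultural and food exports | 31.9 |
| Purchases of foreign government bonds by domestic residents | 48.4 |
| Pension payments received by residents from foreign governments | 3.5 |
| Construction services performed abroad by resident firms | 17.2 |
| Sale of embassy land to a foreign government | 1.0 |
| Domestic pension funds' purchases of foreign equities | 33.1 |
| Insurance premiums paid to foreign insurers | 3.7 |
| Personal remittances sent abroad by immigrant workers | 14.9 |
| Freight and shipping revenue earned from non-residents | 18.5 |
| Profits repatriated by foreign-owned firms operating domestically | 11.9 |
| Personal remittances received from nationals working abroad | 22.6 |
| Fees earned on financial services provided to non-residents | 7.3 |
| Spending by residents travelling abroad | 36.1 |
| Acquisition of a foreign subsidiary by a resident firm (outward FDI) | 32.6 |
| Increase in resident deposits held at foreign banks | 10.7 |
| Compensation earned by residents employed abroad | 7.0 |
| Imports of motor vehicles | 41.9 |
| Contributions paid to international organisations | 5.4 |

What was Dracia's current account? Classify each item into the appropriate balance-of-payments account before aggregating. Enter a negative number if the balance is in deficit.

32.0

Goods: 31.9 + 26.1 - 41.9 = 16.1
Services: 18.5 - 36.1 - 3.7 + 11.8 + 17.2 + 7.3 = 15.0
Primary income: 7.0 - 11.9 = -4.9
Secondary income: 3.5 - 14.9 - 5.4 + 22.6 = 5.8
Current account = 16.1 + 15.0 + (-4.9) + 5.8 = 32.0
(Excluded from the current account — financial account: purchases of foreign government bonds by domestic residents 48.4, domestic pension funds' purchases of foreign equities 33.1, acquisition of a foreign subsidiary by a resident firm (outward FDI) 32.6, increase in resident deposits held at foreign banks 10.7; capital account: sale of embassy land to a foreign government 1.0.)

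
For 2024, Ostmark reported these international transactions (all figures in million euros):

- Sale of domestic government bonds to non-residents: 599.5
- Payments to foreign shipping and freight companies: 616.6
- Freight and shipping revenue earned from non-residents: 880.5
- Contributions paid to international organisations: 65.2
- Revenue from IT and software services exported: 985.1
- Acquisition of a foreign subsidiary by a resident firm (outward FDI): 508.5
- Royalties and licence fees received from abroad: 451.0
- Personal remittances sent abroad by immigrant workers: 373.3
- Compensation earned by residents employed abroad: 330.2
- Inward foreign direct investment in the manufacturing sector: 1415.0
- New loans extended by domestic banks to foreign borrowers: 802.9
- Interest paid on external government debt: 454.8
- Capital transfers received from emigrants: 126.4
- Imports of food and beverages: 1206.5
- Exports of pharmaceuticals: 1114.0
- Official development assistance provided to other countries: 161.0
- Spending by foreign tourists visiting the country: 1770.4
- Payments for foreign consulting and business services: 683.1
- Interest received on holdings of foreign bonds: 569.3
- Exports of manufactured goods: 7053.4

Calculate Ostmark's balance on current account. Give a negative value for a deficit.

9593.4

Goods: 1114.0 + 7053.4 - 1206.5 = 6960.9
Services: 1770.4 + 880.5 - 616.6 + 985.1 - 683.1 + 451.0 = 2787.3
Primary income: 569.3 - 454.8 + 330.2 = 444.7
Secondary income: -373.3 - 161.0 - 65.2 = -599.5
Current account = 6960.9 + 2787.3 + 444.7 + (-599.5) = 9593.4
(Excluded from the current account — financial account: sale of domestic government bonds to non-residents 599.5, acquisition of a foreign subsidiary by a resident firm (outward FDI) 508.5, inward foreign direct investment in the manufacturing sector 1415.0, new loans extended by domestic banks to foreign borrowers 802.9; capital account: capital transfers received from emigrants 126.4.)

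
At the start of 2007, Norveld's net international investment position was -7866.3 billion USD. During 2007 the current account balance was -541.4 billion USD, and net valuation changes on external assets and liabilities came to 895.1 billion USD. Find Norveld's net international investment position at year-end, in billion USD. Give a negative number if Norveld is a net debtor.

-7512.6

Change in NIIP = current account + net valuation change = -541.4 + 895.1 = 353.7
End-of-year NIIP = -7866.3 + 353.7 = -7512.6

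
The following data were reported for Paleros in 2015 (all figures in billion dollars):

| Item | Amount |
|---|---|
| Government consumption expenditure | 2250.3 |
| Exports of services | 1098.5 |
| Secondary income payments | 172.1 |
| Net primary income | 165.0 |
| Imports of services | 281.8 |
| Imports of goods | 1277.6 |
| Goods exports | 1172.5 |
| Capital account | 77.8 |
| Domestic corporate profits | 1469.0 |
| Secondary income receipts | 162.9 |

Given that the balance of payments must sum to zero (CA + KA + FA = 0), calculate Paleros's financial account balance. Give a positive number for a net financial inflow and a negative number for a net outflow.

-945.2

Goods balance = 1172.5 - 1277.6 = -105.1
Services balance = 1098.5 - 281.8 = 816.7
Trade balance (goods + services) = -105.1 + 816.7 = 711.6
Net primary income = 165.0
Net secondary income = 162.9 - 172.1 = -9.2
Current account = 711.6 + 165.0 + (-9.2) = 867.4
Financial account = -(867.4 + 77.8) = -945.2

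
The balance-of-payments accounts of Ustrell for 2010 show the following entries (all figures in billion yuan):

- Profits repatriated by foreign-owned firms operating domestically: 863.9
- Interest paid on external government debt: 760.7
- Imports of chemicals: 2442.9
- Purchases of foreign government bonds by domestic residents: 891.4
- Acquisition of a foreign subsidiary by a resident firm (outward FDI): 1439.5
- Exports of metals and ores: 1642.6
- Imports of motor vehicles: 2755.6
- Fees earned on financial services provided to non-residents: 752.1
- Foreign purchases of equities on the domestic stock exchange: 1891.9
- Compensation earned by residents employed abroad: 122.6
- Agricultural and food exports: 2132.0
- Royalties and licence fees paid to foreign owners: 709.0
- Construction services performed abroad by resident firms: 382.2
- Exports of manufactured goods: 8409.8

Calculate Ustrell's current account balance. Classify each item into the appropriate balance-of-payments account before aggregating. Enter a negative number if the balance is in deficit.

5909.2

Goods: 8409.8 - 2755.6 - 2442.9 + 2132.0 + 1642.6 = 6985.9
Services: -709.0 + 752.1 + 382.2 = 425.3
Primary income: 122.6 - 760.7 - 863.9 = -1502.0
Current account = 6985.9 + 425.3 + (-1502.0) = 5909.2
(Excluded from the current account — financial account: purchases of foreign government bonds by domestic residents 891.4, acquisition of a foreign subsidiary by a resident firm (outward FDI) 1439.5, foreign purchases of equities on the domestic stock exchange 1891.9.)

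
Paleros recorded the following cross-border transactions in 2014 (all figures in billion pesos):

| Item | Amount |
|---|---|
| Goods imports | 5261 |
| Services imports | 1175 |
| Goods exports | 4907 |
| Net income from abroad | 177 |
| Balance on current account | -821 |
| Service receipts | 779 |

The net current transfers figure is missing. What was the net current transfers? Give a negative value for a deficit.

-248

Current account = goods balance + services balance + net primary income + net secondary income
Sum of the known components = -573
Net current transfers = CA - (known components) = -821 - (-573) = -248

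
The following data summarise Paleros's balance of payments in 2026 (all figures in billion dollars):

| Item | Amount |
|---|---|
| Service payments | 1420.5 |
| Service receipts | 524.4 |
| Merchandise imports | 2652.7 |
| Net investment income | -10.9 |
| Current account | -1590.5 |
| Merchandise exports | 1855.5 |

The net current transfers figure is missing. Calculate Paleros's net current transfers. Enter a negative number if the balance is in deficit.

113.7

Current account = goods balance + services balance + net primary income + net secondary income
Sum of the known components = -1704.2
Net current transfers = CA - (known components) = -1590.5 - (-1704.2) = 113.7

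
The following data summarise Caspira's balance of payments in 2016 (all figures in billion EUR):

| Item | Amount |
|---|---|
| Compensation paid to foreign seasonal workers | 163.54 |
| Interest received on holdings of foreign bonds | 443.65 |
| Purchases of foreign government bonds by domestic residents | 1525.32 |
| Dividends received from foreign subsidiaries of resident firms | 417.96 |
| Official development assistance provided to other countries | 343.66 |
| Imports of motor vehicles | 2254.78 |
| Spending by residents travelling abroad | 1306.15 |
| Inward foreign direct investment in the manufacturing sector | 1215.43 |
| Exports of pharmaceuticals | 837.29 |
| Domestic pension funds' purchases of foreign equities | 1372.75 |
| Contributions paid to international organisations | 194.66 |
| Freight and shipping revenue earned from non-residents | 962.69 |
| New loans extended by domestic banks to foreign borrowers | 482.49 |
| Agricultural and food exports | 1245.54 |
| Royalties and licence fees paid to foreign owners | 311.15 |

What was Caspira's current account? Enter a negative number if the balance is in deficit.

Goods: -2254.78 + 837.29 + 1245.54 = -171.95
Services: -311.15 - 1306.15 + 962.69 = -654.61
Primary income: -163.54 + 417.96 + 443.65 = 698.07
Secondary income: -343.66 - 194.66 = -538.32
Current account = (-171.95) + (-654.61) + 698.07 + (-538.32) = -666.81
(Excluded from the current account — financial account: purchases of foreign government bonds by domestic residents 1525.32, inward foreign direct investment in the manufacturing sector 1215.43, domestic pension funds' purchases of foreign equities 1372.75, new loans extended by domestic banks to foreign borrowers 482.49.)

-666.81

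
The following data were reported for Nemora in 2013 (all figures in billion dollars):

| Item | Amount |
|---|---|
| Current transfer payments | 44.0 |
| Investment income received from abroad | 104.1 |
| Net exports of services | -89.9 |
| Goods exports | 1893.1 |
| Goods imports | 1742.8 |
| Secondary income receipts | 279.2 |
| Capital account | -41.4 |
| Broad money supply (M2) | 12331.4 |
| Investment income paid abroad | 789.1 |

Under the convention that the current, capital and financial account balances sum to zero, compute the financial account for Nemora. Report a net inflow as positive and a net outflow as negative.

430.8

Goods balance = 1893.1 - 1742.8 = 150.3
Services balance = -89.9
Trade balance (goods + services) = 150.3 + (-89.9) = 60.4
Net primary income = 104.1 - 789.1 = -685.0
Net secondary income = 279.2 - 44.0 = 235.2
Current account = 60.4 + (-685.0) + 235.2 = -389.4
Financial account = -(-389.4 + (-41.4)) = 430.8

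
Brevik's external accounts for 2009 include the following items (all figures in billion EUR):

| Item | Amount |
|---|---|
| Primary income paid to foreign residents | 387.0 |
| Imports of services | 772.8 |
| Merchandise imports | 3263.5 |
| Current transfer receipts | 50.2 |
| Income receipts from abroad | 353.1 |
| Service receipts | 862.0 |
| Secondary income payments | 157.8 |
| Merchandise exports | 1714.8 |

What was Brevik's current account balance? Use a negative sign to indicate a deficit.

-1601.0

Goods balance = 1714.8 - 3263.5 = -1548.7
Services balance = 862.0 - 772.8 = 89.2
Trade balance (goods + services) = -1548.7 + 89.2 = -1459.5
Net primary income = 353.1 - 387.0 = -33.9
Net secondary income = 50.2 - 157.8 = -107.6
Current account = -1459.5 + (-33.9) + (-107.6) = -1601.0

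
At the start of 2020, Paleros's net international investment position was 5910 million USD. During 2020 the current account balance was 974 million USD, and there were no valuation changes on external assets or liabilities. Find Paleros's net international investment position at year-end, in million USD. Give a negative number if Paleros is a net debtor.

With no valuation effects, change in NIIP = current account = 974
End-of-year NIIP = 5910 + 974 = 6884

6884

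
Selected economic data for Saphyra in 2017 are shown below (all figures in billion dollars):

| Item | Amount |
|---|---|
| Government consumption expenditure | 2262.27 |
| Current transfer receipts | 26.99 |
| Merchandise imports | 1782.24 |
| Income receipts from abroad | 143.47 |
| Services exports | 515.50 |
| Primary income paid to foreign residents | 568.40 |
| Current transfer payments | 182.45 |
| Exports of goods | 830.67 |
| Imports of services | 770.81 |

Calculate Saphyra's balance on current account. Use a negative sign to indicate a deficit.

Goods balance = 830.67 - 1782.24 = -951.57
Services balance = 515.50 - 770.81 = -255.31
Trade balance (goods + services) = -951.57 + (-255.31) = -1206.88
Net primary income = 143.47 - 568.40 = -424.93
Net secondary income = 26.99 - 182.45 = -155.46
Current account = -1206.88 + (-424.93) + (-155.46) = -1787.27

-1787.27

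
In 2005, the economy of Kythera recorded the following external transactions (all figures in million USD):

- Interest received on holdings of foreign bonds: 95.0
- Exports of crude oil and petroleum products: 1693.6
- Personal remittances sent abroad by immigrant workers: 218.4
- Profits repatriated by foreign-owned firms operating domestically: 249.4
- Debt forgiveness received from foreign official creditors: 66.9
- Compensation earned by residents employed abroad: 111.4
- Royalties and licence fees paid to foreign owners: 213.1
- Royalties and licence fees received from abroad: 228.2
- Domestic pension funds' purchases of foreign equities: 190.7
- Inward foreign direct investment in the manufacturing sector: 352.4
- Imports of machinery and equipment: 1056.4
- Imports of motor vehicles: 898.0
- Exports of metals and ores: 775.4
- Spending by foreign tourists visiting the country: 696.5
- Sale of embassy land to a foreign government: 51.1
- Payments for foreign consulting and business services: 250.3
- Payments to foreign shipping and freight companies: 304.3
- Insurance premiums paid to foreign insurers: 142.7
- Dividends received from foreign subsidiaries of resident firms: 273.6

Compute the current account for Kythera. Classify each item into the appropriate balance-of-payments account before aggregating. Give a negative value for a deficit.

Goods: 775.4 - 1056.4 + 1693.6 - 898.0 = 514.6
Services: -142.7 - 250.3 - 304.3 + 228.2 + 696.5 - 213.1 = 14.3
Primary income: 95.0 - 249.4 + 111.4 + 273.6 = 230.6
Secondary income: -218.4
Current account = 514.6 + 14.3 + 230.6 + (-218.4) = 541.1
(Excluded from the current account — capital account: debt forgiveness received from foreign official creditors 66.9, sale of embassy land to a foreign government 51.1; financial account: domestic pension funds' purchases of foreign equities 190.7, inward foreign direct investment in the manufacturing sector 352.4.)

541.1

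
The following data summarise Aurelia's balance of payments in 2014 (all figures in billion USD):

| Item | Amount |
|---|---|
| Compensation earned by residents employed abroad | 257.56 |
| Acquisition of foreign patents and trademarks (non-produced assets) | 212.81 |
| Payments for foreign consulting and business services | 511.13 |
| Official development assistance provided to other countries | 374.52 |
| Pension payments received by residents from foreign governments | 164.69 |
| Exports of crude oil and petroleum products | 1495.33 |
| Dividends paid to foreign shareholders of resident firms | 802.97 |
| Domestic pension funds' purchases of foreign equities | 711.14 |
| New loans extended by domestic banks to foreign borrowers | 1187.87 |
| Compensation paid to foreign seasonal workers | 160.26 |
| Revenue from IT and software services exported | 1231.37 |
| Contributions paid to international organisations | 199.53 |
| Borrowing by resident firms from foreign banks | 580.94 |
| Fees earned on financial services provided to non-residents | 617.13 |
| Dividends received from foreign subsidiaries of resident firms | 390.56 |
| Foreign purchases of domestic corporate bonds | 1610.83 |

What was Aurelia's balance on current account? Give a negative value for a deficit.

Goods: 1495.33
Services: 1231.37 - 511.13 + 617.13 = 1337.37
Primary income: -802.97 - 160.26 + 390.56 + 257.56 = -315.11
Secondary income: 164.69 - 199.53 - 374.52 = -409.36
Current account = 1495.33 + 1337.37 + (-315.11) + (-409.36) = 2108.23
(Excluded from the current account — capital account: acquisition of foreign patents and trademarks (non-produced assets) 212.81; financial account: domestic pension funds' purchases of foreign equities 711.14, new loans extended by domestic banks to foreign borrowers 1187.87, borrowing by resident firms from foreign banks 580.94, foreign purchases of domestic corporate bonds 1610.83.)

2108.23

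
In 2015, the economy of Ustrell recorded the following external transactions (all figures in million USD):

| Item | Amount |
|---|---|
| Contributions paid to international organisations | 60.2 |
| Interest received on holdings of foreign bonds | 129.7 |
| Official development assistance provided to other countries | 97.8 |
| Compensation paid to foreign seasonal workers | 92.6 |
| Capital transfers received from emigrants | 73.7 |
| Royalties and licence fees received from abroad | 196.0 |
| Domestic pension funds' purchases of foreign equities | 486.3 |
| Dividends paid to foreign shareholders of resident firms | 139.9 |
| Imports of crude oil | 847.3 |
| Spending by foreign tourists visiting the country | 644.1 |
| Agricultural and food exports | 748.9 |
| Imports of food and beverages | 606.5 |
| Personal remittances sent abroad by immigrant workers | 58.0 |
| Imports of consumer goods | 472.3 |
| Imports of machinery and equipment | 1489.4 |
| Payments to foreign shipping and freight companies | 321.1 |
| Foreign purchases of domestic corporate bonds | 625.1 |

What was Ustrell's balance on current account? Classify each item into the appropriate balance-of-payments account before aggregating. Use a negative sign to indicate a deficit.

-2466.4

Goods: -472.3 - 1489.4 - 847.3 + 748.9 - 606.5 = -2666.6
Services: 644.1 - 321.1 + 196.0 = 519.0
Primary income: -92.6 - 139.9 + 129.7 = -102.8
Secondary income: -58.0 - 60.2 - 97.8 = -216.0
Current account = (-2666.6) + 519.0 + (-102.8) + (-216.0) = -2466.4
(Excluded from the current account — capital account: capital transfers received from emigrants 73.7; financial account: domestic pension funds' purchases of foreign equities 486.3, foreign purchases of domestic corporate bonds 625.1.)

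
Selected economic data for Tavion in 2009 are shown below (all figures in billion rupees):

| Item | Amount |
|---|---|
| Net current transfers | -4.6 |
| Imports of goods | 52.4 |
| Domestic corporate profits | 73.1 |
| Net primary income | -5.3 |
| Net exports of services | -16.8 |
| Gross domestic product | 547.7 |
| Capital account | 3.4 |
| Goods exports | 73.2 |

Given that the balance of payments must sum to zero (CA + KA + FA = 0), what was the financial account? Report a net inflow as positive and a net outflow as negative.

2.5

Goods balance = 73.2 - 52.4 = 20.8
Services balance = -16.8
Trade balance (goods + services) = 20.8 + (-16.8) = 4.0
Net primary income = -5.3
Net secondary income = -4.6
Current account = 4.0 + (-5.3) + (-4.6) = -5.9
Financial account = -(-5.9 + 3.4) = 2.5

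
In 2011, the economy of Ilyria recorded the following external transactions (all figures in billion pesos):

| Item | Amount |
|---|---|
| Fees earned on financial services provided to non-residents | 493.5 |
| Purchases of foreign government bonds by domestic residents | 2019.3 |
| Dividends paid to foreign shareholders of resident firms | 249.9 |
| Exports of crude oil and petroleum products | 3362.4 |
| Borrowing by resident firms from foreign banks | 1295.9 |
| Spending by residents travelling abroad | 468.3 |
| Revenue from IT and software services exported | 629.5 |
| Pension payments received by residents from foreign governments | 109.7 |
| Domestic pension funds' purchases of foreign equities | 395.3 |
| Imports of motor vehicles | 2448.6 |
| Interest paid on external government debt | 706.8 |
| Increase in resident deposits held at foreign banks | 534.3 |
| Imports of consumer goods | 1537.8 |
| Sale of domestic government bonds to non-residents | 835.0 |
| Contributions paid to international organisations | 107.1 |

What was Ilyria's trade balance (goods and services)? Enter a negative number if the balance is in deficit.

Goods: 3362.4 - 2448.6 - 1537.8 = -624.0
Services: 493.5 - 468.3 + 629.5 = 654.7
Trade balance = -624.0 + 654.7 = 30.7
(Excluded from the trade balance — financial account: purchases of foreign government bonds by domestic residents 2019.3, borrowing by resident firms from foreign banks 1295.9, domestic pension funds' purchases of foreign equities 395.3, increase in resident deposits held at foreign banks 534.3, sale of domestic government bonds to non-residents 835.0; primary income: dividends paid to foreign shareholders of resident firms 249.9, interest paid on external government debt 706.8; secondary income: pension payments received by residents from foreign governments 109.7, contributions paid to international organisations 107.1.)

30.7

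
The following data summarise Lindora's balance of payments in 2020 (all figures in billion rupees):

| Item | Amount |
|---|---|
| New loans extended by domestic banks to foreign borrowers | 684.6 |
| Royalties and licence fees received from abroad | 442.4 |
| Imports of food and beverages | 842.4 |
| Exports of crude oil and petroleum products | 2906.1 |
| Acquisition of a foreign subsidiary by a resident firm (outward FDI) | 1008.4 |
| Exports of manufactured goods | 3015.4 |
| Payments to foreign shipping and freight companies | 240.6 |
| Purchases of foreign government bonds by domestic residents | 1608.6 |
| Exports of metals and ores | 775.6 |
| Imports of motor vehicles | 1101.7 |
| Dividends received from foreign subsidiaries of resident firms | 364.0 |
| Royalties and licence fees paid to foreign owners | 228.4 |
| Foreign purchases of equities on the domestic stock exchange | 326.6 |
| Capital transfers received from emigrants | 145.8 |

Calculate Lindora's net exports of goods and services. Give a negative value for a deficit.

4726.4

Goods: -842.4 + 3015.4 + 2906.1 + 775.6 - 1101.7 = 4753.0
Services: 442.4 - 240.6 - 228.4 = -26.6
Trade balance = 4753.0 + (-26.6) = 4726.4
(Excluded from the trade balance — financial account: new loans extended by domestic banks to foreign borrowers 684.6, acquisition of a foreign subsidiary by a resident firm (outward FDI) 1008.4, purchases of foreign government bonds by domestic residents 1608.6, foreign purchases of equities on the domestic stock exchange 326.6; primary income: dividends received from foreign subsidiaries of resident firms 364.0; capital account: capital transfers received from emigrants 145.8.)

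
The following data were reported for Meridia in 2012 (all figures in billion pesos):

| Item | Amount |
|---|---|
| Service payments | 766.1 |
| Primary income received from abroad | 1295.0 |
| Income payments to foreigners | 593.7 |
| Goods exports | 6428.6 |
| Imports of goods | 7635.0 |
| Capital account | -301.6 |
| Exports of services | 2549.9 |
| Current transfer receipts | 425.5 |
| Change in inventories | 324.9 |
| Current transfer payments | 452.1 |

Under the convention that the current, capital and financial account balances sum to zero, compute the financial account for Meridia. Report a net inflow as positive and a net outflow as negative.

-950.5

Goods balance = 6428.6 - 7635.0 = -1206.4
Services balance = 2549.9 - 766.1 = 1783.8
Trade balance (goods + services) = -1206.4 + 1783.8 = 577.4
Net primary income = 1295.0 - 593.7 = 701.3
Net secondary income = 425.5 - 452.1 = -26.6
Current account = 577.4 + 701.3 + (-26.6) = 1252.1
Financial account = -(1252.1 + (-301.6)) = -950.5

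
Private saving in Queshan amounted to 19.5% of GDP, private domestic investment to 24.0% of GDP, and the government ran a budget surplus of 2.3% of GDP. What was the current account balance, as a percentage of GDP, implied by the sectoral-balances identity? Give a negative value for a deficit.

By the sectoral-balances identity, CA = (S_private - I) + (T - G).
Private balance = 19.5 - 24.0 = -4.5
Government balance (T - G) = 2.3
CA = -4.5 + 2.3 = -2.2

-2.2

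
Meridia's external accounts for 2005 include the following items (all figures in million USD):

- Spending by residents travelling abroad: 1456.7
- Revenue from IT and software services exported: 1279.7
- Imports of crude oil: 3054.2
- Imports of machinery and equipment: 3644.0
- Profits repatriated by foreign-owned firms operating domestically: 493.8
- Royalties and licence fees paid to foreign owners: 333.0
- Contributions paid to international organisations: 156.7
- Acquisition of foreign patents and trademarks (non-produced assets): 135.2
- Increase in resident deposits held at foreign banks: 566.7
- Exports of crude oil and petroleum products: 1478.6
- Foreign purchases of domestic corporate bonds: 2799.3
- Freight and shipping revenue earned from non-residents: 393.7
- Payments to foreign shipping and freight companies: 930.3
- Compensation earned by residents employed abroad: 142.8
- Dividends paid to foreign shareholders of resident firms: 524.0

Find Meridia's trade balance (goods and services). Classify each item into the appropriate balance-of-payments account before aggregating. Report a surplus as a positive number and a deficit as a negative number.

Goods: -3054.2 + 1478.6 - 3644.0 = -5219.6
Services: -1456.7 + 1279.7 - 930.3 + 393.7 - 333.0 = -1046.6
Trade balance = -5219.6 + (-1046.6) = -6266.2
(Excluded from the trade balance — primary income: profits repatriated by foreign-owned firms operating domestically 493.8, compensation earned by residents employed abroad 142.8, dividends paid to foreign shareholders of resident firms 524.0; secondary income: contributions paid to international organisations 156.7; capital account: acquisition of foreign patents and trademarks (non-produced assets) 135.2; financial account: increase in resident deposits held at foreign banks 566.7, foreign purchases of domestic corporate bonds 2799.3.)

-6266.2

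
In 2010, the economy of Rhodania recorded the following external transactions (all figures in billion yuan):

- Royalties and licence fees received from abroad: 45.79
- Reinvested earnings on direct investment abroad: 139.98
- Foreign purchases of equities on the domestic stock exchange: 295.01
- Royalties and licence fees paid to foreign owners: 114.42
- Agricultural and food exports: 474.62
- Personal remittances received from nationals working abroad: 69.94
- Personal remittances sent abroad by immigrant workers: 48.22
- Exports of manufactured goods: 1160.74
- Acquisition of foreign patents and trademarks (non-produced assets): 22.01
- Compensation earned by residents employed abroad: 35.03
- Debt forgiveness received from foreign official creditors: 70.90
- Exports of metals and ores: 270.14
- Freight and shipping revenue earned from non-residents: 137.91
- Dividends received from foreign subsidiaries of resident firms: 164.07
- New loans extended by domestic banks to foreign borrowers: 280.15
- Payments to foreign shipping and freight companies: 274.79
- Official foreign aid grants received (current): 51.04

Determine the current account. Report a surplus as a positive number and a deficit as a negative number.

2111.83

Goods: 474.62 + 270.14 + 1160.74 = 1905.50
Services: -274.79 + 137.91 - 114.42 + 45.79 = -205.51
Primary income: 139.98 + 164.07 + 35.03 = 339.08
Secondary income: 69.94 + 51.04 - 48.22 = 72.76
Current account = 1905.50 + (-205.51) + 339.08 + 72.76 = 2111.83
(Excluded from the current account — financial account: foreign purchases of equities on the domestic stock exchange 295.01, new loans extended by domestic banks to foreign borrowers 280.15; capital account: acquisition of foreign patents and trademarks (non-produced assets) 22.01, debt forgiveness received from foreign official creditors 70.90.)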